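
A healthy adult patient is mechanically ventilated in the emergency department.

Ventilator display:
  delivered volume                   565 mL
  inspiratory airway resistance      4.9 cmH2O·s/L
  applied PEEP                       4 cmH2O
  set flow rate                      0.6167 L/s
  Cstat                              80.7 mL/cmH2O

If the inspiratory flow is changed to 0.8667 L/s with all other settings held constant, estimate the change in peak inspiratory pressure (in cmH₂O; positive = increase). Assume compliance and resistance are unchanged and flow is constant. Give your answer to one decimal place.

PIP = Vt/C + R·V̇ + PEEP (constant-flow equation of motion).
Only the resistive term changes: ΔPIP = R × ΔV̇ = 4.9 × (0.8667 − 0.6167) = 4.9 × 0.25 = 1.225 cmH2O.

1.2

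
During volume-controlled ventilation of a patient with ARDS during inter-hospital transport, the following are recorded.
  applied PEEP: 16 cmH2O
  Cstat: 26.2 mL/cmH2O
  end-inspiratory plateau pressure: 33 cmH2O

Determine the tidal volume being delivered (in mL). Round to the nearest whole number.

Vt = Cstat × (Pplat − PEEP) = 26.2 × (33 − 16) = 26.2 × 17.0 = 445.4 mL.

445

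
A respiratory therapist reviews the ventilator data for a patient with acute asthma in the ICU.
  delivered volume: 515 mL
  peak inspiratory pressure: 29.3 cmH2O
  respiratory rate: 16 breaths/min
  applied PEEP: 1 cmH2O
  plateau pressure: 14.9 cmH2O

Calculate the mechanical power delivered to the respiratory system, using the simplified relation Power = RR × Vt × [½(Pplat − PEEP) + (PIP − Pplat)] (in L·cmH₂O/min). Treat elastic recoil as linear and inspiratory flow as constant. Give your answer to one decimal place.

Per-breath work = Vt × [½(Pplat−PEEP) + (PIP−Pplat)] = 0.515 × [0.5×13.9 + 14.4] = 0.515 × 21.35 = 10.995 L·cmH2O.
Power = 16 × 10.995 = 175.92 L·cmH2O/min.

175.9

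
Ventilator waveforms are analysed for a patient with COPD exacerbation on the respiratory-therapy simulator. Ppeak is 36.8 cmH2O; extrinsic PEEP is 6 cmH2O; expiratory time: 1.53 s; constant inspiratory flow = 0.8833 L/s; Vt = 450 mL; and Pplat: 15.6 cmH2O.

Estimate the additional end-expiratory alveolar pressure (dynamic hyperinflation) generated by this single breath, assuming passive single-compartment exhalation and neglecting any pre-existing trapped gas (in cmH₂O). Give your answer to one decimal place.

R = (PIP − Pplat)/V̇ = (36.8 − 15.6) / 0.8833 = 21.2/0.8833 = 24.001 cmH2O·s/L.
C = Vt/(Pplat − PEEP) = 450.0 / (15.6 − 6) = 450.0/9.6 = 46.875 mL/cmH2O.
τ = R × C = 24.001 × 0.04688 L/cmH2O = 1.125 s.
Fraction remaining = e^(−Te/τ) = e^(−1.53/1.125) = 0.2567; trapped volume = 450.0 × 0.2567 = 115.52 mL.
Additional alveolar pressure from trapping ≈ V_trapped / C = 115.52 / 46.875 = 2.464 cmH2O.

2.5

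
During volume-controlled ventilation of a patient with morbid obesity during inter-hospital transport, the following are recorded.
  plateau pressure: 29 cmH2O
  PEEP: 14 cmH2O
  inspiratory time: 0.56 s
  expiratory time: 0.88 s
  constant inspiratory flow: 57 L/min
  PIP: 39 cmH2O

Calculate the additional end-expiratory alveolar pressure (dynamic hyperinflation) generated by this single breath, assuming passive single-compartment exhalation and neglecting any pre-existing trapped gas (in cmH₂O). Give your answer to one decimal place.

Flow: 57 L/min ÷ 60 = 0.95 L/s.
Vt = flow × Ti = 0.95 L/s × 0.56 s × 1000 mL/L = 532.0 mL.
R = (PIP − Pplat)/V̇ = (39 − 29) / 0.95 = 10.0/0.95 = 10.526 cmH2O·s/L.
C = Vt/(Pplat − PEEP) = 532.0 / (29 − 14) = 532.0/15.0 = 35.467 mL/cmH2O.
τ = R × C = 10.526 × 0.03547 L/cmH2O = 0.3734 s.
Fraction remaining = e^(−Te/τ) = e^(−0.88/0.3734) = 0.09473; trapped volume = 532.0 × 0.09473 = 50.396 mL.
Additional alveolar pressure from trapping ≈ V_trapped / C = 50.396 / 35.467 = 1.421 cmH2O.

1.4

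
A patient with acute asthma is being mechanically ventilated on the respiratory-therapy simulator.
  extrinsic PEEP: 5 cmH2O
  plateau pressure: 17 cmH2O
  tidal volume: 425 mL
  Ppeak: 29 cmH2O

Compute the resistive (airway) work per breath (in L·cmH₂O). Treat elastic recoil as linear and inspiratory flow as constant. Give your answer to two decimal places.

With constant inspiratory flow the resistive pressure is constant at PIP − Pplat = 29 − 17 = 12.0 cmH2O, so resistive work = 12.0 × 0.425 = 5.1 L·cmH2O.

5.10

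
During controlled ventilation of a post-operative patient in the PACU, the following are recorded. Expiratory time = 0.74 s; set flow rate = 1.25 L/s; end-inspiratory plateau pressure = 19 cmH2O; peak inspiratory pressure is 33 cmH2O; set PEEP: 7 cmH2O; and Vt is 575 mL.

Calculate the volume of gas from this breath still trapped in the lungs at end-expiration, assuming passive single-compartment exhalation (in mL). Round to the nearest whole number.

R = (PIP − Pplat)/V̇ = (33 − 19) / 1.25 = 14.0/1.25 = 11.2 cmH2O·s/L.
C = Vt/(Pplat − PEEP) = 575.0 / (19 − 7) = 575.0/12.0 = 47.917 mL/cmH2O.
τ = R × C = 11.2 × 0.04792 L/cmH2O = 0.5367 s.
Fraction remaining = e^(−Te/τ) = e^(−0.74/0.5367) = 0.2519.
Trapped volume = 575.0 × 0.2519 = 144.84 mL.

145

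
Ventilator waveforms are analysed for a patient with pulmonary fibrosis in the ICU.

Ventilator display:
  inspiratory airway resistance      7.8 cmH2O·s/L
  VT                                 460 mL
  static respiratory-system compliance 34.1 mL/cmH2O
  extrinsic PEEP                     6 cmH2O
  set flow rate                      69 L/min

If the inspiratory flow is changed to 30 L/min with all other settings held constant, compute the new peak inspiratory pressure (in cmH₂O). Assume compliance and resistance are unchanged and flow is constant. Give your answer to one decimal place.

23.4

Flow: 69 L/min ÷ 60 = 1.15 L/s.
New flow: 30 L/min ÷ 60 = 0.5 L/s.
PIP = Vt/C + R·V̇ + PEEP (constant-flow equation of motion).
Only the resistive term changes: ΔPIP = R × ΔV̇ = 7.8 × (0.5 − 1.15) = 7.8 × -0.65 = -5.07 cmH2O.
Original PIP = 460/34.1 + 7.8×1.15 + 6 = 28.46 cmH2O; new PIP = 28.46 + (-5.07) = 23.39 cmH2O.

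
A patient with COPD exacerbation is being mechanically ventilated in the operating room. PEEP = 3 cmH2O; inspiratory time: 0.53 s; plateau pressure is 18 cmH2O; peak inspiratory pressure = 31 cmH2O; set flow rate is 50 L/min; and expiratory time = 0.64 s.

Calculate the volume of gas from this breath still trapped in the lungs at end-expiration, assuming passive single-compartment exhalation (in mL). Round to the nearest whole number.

110

Flow: 50 L/min ÷ 60 = 0.8333 L/s.
Vt = flow × Ti = 0.8333 L/s × 0.53 s × 1000 mL/L = 441.65 mL.
R = (PIP − Pplat)/V̇ = (31 − 18) / 0.8333 = 13.0/0.8333 = 15.601 cmH2O·s/L.
C = Vt/(Pplat − PEEP) = 441.65 / (18 − 3) = 441.65/15.0 = 29.443 mL/cmH2O.
τ = R × C = 15.601 × 0.02944 L/cmH2O = 0.4593 s.
Fraction remaining = e^(−Te/τ) = e^(−0.64/0.4593) = 0.2482.
Trapped volume = 441.65 × 0.2482 = 109.62 mL.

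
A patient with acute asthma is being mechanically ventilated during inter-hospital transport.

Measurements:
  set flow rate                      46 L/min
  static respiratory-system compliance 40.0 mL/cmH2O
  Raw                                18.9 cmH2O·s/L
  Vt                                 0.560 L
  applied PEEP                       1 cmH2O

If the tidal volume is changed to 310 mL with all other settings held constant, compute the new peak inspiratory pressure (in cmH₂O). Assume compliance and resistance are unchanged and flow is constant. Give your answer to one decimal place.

Flow: 46 L/min ÷ 60 = 0.7667 L/s.
PIP = Vt/C + R·V̇ + PEEP (constant-flow equation of motion).
Only the elastic term changes: ΔPIP = ΔVt / C = (310 − 560) / 40.0 = -6.25 cmH2O.
Original PIP = 560/40.0 + 18.9×0.7667 + 1 = 29.491 cmH2O; new PIP = 29.491 + (-6.25) = 23.241 cmH2O.

23.2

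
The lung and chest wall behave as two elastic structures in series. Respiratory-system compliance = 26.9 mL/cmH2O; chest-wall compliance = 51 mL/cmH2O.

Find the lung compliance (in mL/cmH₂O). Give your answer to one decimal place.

56.9

1/CL = 1/Crs − 1/Ccw.
1/CL = 1/26.9 − 1/51 = 0.01757.
CL = 56.915 mL/cmH2O.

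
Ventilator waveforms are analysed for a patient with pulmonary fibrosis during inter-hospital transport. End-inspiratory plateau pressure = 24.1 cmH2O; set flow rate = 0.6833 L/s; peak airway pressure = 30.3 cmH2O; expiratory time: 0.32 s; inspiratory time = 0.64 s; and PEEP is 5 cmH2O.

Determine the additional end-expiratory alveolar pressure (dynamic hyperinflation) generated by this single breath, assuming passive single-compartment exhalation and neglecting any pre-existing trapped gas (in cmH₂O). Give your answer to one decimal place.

Vt = flow × Ti = 0.6833 L/s × 0.64 s × 1000 mL/L = 437.31 mL.
R = (PIP − Pplat)/V̇ = (30.3 − 24.1) / 0.6833 = 6.2/0.6833 = 9.074 cmH2O·s/L.
C = Vt/(Pplat − PEEP) = 437.31 / (24.1 − 5) = 437.31/19.1 = 22.896 mL/cmH2O.
τ = R × C = 9.074 × 0.0229 L/cmH2O = 0.2078 s.
Fraction remaining = e^(−Te/τ) = e^(−0.32/0.2078) = 0.2144; trapped volume = 437.31 × 0.2144 = 93.759 mL.
Additional alveolar pressure from trapping ≈ V_trapped / C = 93.759 / 22.896 = 4.095 cmH2O.

4.1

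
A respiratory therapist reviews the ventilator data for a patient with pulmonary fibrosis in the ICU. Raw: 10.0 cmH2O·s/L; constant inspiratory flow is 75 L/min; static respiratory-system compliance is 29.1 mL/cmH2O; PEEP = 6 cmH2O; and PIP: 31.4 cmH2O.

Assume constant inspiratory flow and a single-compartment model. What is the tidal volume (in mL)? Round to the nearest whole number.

Flow: 75 L/min ÷ 60 = 1.25 L/s.
Equation of motion (constant flow): PIP = Vt/C + R·V̇ + PEEP.
Vt/C = PIP − R·V̇ − PEEP = 31.4 − 12.5 − 6 = 12.9 cmH2O.
Vt = C × 12.9 = 29.1 × 12.9 = 375.39 mL.

375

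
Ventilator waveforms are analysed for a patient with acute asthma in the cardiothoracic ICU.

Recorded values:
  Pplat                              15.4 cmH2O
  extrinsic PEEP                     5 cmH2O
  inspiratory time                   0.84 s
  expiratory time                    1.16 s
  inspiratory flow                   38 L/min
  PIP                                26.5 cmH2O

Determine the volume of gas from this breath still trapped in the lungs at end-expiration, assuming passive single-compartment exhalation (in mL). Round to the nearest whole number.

146

Flow: 38 L/min ÷ 60 = 0.6333 L/s.
Vt = flow × Ti = 0.6333 L/s × 0.84 s × 1000 mL/L = 531.97 mL.
R = (PIP − Pplat)/V̇ = (26.5 − 15.4) / 0.6333 = 11.1/0.6333 = 17.527 cmH2O·s/L.
C = Vt/(Pplat − PEEP) = 531.97 / (15.4 − 5) = 531.97/10.4 = 51.151 mL/cmH2O.
τ = R × C = 17.527 × 0.05115 L/cmH2O = 0.8965 s.
Fraction remaining = e^(−Te/τ) = e^(−1.16/0.8965) = 0.2742.
Trapped volume = 531.97 × 0.2742 = 145.87 mL.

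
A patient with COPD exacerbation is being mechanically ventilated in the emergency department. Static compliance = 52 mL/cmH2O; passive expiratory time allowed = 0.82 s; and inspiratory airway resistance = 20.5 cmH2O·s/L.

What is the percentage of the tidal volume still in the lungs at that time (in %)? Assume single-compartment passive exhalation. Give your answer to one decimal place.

46.3

τ = R × C = 20.5 × 52 mL/cmH2O = 20.5 × 0.052 L/cmH2O = 1.066 s.
Passive exhalation: V(t)/V₀ = e^(−t/τ) = e^(−0.82/1.066) = 0.4634.
Fraction remaining = 0.4634 → 46.34%.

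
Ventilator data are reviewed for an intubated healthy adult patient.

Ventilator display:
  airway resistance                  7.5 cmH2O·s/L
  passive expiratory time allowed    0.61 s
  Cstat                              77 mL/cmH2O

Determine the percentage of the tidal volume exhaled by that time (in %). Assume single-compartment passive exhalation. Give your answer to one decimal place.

τ = R × C = 7.5 × 77 mL/cmH2O = 7.5 × 0.077 L/cmH2O = 0.5775 s.
Passive exhalation: V(t)/V₀ = e^(−t/τ) = e^(−0.61/0.5775) = 0.3477.
Fraction exhaled = 1 − 0.3477 = 0.6523 → 65.23%.

65.2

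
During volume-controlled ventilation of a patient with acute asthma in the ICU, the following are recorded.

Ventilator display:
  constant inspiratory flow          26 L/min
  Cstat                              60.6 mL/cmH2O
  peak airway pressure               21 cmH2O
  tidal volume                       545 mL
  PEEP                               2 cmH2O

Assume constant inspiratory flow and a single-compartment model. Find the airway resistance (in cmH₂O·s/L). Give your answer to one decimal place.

23.1

Flow: 26 L/min ÷ 60 = 0.4333 L/s.
Equation of motion (constant flow): PIP = Vt/C + R·V̇ + PEEP.
R·V̇ = PIP − Vt/C − PEEP = 21 − 545/60.6 − 2 = 21 − 8.993 − 2 = 10.007 cmH2O.
R = 10.007 / 0.4333 = 23.095 cmH2O·s/L.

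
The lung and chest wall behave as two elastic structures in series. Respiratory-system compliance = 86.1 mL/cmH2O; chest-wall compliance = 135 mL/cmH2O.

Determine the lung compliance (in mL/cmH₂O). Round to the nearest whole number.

1/CL = 1/Crs − 1/Ccw.
1/CL = 1/86.1 − 1/135 = 0.004207.
CL = 237.7 mL/cmH2O.

238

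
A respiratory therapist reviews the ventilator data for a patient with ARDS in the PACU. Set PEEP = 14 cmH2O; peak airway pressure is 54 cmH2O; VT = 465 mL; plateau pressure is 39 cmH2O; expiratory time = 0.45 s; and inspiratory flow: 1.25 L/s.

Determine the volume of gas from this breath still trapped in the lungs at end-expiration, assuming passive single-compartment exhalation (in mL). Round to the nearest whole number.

62

R = (PIP − Pplat)/V̇ = (54 − 39) / 1.25 = 15.0/1.25 = 12.0 cmH2O·s/L.
C = Vt/(Pplat − PEEP) = 465.0 / (39 − 14) = 465.0/25.0 = 18.6 mL/cmH2O.
τ = R × C = 12.0 × 0.0186 L/cmH2O = 0.2232 s.
Fraction remaining = e^(−Te/τ) = e^(−0.45/0.2232) = 0.1332.
Trapped volume = 465.0 × 0.1332 = 61.938 mL.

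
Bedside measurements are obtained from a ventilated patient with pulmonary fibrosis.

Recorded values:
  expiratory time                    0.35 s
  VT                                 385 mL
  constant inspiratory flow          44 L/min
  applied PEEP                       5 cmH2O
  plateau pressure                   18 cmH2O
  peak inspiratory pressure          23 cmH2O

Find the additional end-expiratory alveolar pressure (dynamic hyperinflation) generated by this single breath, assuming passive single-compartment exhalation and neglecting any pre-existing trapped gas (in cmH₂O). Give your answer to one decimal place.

2.3

Flow: 44 L/min ÷ 60 = 0.7333 L/s.
R = (PIP − Pplat)/V̇ = (23 − 18) / 0.7333 = 5.0/0.7333 = 6.818 cmH2O·s/L.
C = Vt/(Pplat − PEEP) = 385.0 / (18 − 5) = 385.0/13.0 = 29.615 mL/cmH2O.
τ = R × C = 6.818 × 0.02962 L/cmH2O = 0.2019 s.
Fraction remaining = e^(−Te/τ) = e^(−0.35/0.2019) = 0.1767; trapped volume = 385.0 × 0.1767 = 68.03 mL.
Additional alveolar pressure from trapping ≈ V_trapped / C = 68.03 / 29.615 = 2.297 cmH2O.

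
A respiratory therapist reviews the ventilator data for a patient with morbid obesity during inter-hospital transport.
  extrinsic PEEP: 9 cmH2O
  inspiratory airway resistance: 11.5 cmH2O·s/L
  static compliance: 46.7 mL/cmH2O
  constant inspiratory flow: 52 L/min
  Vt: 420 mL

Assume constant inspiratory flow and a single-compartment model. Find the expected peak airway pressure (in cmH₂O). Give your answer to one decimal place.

Flow: 52 L/min ÷ 60 = 0.8667 L/s.
Equation of motion (constant flow): PIP = Vt/C + R·V̇ + PEEP.
PIP = 420/46.7 + 11.5×0.8667 + 9 = 8.994 + 9.967 + 9 = 27.961 cmH2O.

28.0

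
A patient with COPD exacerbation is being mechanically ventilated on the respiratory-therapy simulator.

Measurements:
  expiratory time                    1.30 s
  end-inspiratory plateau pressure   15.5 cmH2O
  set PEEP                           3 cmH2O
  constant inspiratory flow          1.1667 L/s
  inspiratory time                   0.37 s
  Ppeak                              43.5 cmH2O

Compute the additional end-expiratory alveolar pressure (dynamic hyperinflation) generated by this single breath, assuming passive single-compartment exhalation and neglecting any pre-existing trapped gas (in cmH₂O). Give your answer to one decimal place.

2.6

Vt = flow × Ti = 1.1667 L/s × 0.37 s × 1000 mL/L = 431.68 mL.
R = (PIP − Pplat)/V̇ = (43.5 − 15.5) / 1.1667 = 28.0/1.1667 = 23.999 cmH2O·s/L.
C = Vt/(Pplat − PEEP) = 431.68 / (15.5 − 3) = 431.68/12.5 = 34.534 mL/cmH2O.
τ = R × C = 23.999 × 0.03453 L/cmH2O = 0.8287 s.
Fraction remaining = e^(−Te/τ) = e^(−1.30/0.8287) = 0.2083; trapped volume = 431.68 × 0.2083 = 89.919 mL.
Additional alveolar pressure from trapping ≈ V_trapped / C = 89.919 / 34.534 = 2.604 cmH2O.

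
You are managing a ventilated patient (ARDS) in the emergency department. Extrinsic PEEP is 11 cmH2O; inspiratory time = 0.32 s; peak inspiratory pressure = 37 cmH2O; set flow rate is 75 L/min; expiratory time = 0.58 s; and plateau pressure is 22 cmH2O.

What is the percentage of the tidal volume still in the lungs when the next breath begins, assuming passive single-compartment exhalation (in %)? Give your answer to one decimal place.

26.5

Flow: 75 L/min ÷ 60 = 1.25 L/s.
Vt = flow × Ti = 1.25 L/s × 0.32 s × 1000 mL/L = 400.0 mL.
R = (PIP − Pplat)/V̇ = (37 − 22) / 1.25 = 15.0/1.25 = 12.0 cmH2O·s/L.
C = Vt/(Pplat − PEEP) = 400.0 / (22 − 11) = 400.0/11.0 = 36.364 mL/cmH2O.
τ = R × C = 12.0 × 0.03636 L/cmH2O = 0.4363 s.
Fraction remaining at end-expiration = e^(−Te/τ) = e^(−0.58/0.4363) = 0.2646 → 26.46%.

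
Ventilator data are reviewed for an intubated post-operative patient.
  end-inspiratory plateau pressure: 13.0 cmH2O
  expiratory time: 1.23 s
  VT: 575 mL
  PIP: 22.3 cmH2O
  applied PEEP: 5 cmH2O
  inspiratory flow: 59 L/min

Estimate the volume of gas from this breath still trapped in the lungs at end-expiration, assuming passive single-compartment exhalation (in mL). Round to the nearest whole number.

Flow: 59 L/min ÷ 60 = 0.9833 L/s.
R = (PIP − Pplat)/V̇ = (22.3 − 13.0) / 0.9833 = 9.3/0.9833 = 9.458 cmH2O·s/L.
C = Vt/(Pplat − PEEP) = 575.0 / (13.0 − 5) = 575.0/8.0 = 71.875 mL/cmH2O.
τ = R × C = 9.458 × 0.07188 L/cmH2O = 0.6798 s.
Fraction remaining = e^(−Te/τ) = e^(−1.23/0.6798) = 0.1638.
Trapped volume = 575.0 × 0.1638 = 94.185 mL.

94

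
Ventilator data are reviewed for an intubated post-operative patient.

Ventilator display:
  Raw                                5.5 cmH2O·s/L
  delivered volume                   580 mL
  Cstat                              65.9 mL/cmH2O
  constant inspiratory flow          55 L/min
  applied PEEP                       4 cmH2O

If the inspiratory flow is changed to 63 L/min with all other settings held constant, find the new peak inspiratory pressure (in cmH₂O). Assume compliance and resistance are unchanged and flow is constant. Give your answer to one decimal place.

18.6

Flow: 55 L/min ÷ 60 = 0.9167 L/s.
New flow: 63 L/min ÷ 60 = 1.05 L/s.
PIP = Vt/C + R·V̇ + PEEP (constant-flow equation of motion).
Only the resistive term changes: ΔPIP = R × ΔV̇ = 5.5 × (1.05 − 0.9167) = 5.5 × 0.1333 = 0.7332 cmH2O.
Original PIP = 580/65.9 + 5.5×0.9167 + 4 = 17.843 cmH2O; new PIP = 17.843 + (0.7332) = 18.576 cmH2O.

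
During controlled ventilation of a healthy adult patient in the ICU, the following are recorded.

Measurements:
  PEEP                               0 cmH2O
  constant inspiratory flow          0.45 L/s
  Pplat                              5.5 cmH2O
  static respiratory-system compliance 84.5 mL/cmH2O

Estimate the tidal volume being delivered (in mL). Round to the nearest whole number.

465

Vt = Cstat × (Pplat − PEEP) = 84.5 × (5.5 − 0) = 84.5 × 5.5 = 464.75 mL.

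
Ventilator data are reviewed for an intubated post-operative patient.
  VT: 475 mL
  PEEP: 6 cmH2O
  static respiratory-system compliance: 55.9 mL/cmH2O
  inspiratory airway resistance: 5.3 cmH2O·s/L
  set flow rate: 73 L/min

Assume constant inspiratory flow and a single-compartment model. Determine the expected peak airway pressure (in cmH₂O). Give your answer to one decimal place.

20.9

Flow: 73 L/min ÷ 60 = 1.2167 L/s.
Equation of motion (constant flow): PIP = Vt/C + R·V̇ + PEEP.
PIP = 475/55.9 + 5.3×1.2167 + 6 = 8.497 + 6.449 + 6 = 20.946 cmH2O.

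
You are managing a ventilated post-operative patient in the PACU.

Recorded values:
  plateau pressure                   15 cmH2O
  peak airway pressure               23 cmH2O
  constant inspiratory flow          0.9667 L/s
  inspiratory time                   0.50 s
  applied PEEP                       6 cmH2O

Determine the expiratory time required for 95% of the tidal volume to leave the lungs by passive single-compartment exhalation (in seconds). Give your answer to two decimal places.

1.33

Vt = flow × Ti = 0.9667 L/s × 0.50 s × 1000 mL/L = 483.35 mL.
R = (PIP − Pplat)/V̇ = (23 − 15) / 0.9667 = 8.0/0.9667 = 8.276 cmH2O·s/L.
C = Vt/(Pplat − PEEP) = 483.35 / (15 − 6) = 483.35/9.0 = 53.706 mL/cmH2O.
τ = R × C = 8.276 × 0.05371 L/cmH2O = 0.4445 s.
t = −τ·ln(1 − 0.95) = −0.4445·ln(0.05) = 1.332 s.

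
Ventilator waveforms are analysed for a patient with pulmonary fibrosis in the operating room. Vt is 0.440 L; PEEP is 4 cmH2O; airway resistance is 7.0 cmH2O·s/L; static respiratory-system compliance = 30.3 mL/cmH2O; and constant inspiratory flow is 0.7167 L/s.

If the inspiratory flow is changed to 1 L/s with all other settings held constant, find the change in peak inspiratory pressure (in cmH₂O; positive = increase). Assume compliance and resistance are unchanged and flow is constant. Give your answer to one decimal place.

2.0

PIP = Vt/C + R·V̇ + PEEP (constant-flow equation of motion).
Only the resistive term changes: ΔPIP = R × ΔV̇ = 7.0 × (1 − 0.7167) = 7.0 × 0.2833 = 1.983 cmH2O.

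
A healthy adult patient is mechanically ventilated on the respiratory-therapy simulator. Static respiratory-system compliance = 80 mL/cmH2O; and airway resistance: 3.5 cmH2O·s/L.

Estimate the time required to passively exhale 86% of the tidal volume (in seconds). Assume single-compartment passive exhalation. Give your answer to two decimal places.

τ = R × C = 3.5 × 80 mL/cmH2O = 3.5 × 0.080 L/cmH2O = 0.28 s.
Exhaled fraction f = 1 − e^(−t/τ) → t = −τ·ln(1 − f) = −0.28·ln(0.14) = 0.5505 s.

0.55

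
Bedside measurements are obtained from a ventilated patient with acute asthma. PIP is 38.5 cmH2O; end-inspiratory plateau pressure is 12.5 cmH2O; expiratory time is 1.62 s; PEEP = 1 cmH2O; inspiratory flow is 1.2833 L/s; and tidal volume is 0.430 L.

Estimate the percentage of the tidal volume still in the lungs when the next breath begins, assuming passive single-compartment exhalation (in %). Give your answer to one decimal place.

R = (PIP − Pplat)/V̇ = (38.5 − 12.5) / 1.2833 = 26.0/1.2833 = 20.26 cmH2O·s/L.
C = Vt/(Pplat − PEEP) = 430.0 / (12.5 − 1) = 430.0/11.5 = 37.391 mL/cmH2O.
τ = R × C = 20.26 × 0.03739 L/cmH2O = 0.7575 s.
Fraction remaining at end-expiration = e^(−Te/τ) = e^(−1.62/0.7575) = 0.1178 → 11.78%.

11.8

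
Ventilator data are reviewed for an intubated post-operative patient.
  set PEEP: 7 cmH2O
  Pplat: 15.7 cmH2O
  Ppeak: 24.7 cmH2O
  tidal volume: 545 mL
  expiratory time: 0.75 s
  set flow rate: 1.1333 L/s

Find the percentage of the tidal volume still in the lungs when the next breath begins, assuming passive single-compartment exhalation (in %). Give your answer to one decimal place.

22.1

R = (PIP − Pplat)/V̇ = (24.7 − 15.7) / 1.1333 = 9.0/1.1333 = 7.941 cmH2O·s/L.
C = Vt/(Pplat − PEEP) = 545.0 / (15.7 − 7) = 545.0/8.7 = 62.644 mL/cmH2O.
τ = R × C = 7.941 × 0.06264 L/cmH2O = 0.4974 s.
Fraction remaining at end-expiration = e^(−Te/τ) = e^(−0.75/0.4974) = 0.2214 → 22.14%.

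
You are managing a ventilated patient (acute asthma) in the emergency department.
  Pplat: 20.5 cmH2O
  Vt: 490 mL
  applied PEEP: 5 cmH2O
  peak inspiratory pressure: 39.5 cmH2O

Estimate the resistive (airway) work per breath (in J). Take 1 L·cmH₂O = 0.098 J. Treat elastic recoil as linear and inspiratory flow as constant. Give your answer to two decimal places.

With constant inspiratory flow the resistive pressure is constant at PIP − Pplat = 39.5 − 20.5 = 19.0 cmH2O, so resistive work = 19.0 × 0.490 = 9.31 L·cmH2O.
× 0.098 J/(L·cmH2O) → 0.9124 J.

0.91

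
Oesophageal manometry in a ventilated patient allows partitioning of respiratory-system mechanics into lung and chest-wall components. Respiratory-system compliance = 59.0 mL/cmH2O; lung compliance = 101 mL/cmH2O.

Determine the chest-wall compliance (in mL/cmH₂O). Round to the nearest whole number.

1/Ccw = 1/Crs − 1/CL.
1/Ccw = 1/59.0 − 1/101 = 0.007048.
Ccw = 141.88 mL/cmH2O.

142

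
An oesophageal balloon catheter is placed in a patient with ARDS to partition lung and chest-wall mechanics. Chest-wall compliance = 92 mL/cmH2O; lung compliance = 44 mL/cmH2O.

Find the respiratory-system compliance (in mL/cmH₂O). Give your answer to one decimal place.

Lung and chest wall are elastances in series: 1/Crs = 1/CL + 1/Ccw.
1/Crs = 1/44 + 1/92 = 0.0336.
Crs = 29.762 mL/cmH2O.

29.8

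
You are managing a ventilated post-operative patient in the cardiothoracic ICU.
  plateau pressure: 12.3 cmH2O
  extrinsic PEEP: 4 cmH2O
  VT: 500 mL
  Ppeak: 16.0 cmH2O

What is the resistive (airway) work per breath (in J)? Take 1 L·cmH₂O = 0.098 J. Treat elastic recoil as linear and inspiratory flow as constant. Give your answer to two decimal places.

With constant inspiratory flow the resistive pressure is constant at PIP − Pplat = 16.0 − 12.3 = 3.7 cmH2O, so resistive work = 3.7 × 0.500 = 1.85 L·cmH2O.
× 0.098 J/(L·cmH2O) → 0.1813 J.

0.18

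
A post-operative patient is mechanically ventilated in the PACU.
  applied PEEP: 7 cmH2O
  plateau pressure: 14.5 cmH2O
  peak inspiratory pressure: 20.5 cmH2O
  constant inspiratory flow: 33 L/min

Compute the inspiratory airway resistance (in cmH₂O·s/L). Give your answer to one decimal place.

Flow: 33 L/min ÷ 60 = 0.55 L/s.
Raw = (PIP − Pplat) / flow = (20.5 − 14.5) / 0.55 = 6.0 / 0.55 = 10.909 cmH2O·s/L.

10.9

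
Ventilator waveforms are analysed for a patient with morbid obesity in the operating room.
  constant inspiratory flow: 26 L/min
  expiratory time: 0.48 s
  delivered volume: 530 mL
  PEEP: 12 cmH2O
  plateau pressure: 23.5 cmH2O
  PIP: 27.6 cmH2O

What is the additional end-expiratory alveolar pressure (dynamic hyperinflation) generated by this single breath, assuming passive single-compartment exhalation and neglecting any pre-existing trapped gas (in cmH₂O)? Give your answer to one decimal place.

3.8

Flow: 26 L/min ÷ 60 = 0.4333 L/s.
R = (PIP − Pplat)/V̇ = (27.6 − 23.5) / 0.4333 = 4.1/0.4333 = 9.462 cmH2O·s/L.
C = Vt/(Pplat − PEEP) = 530.0 / (23.5 − 12) = 530.0/11.5 = 46.087 mL/cmH2O.
τ = R × C = 9.462 × 0.04609 L/cmH2O = 0.4361 s.
Fraction remaining = e^(−Te/τ) = e^(−0.48/0.4361) = 0.3326; trapped volume = 530.0 × 0.3326 = 176.28 mL.
Additional alveolar pressure from trapping ≈ V_trapped / C = 176.28 / 46.087 = 3.825 cmH2O.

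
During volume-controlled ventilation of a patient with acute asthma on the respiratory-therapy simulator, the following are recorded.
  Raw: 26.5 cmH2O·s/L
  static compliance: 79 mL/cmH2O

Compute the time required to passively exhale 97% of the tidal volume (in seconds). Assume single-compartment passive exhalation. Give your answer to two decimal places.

τ = R × C = 26.5 × 79 mL/cmH2O = 26.5 × 0.079 L/cmH2O = 2.094 s.
Exhaled fraction f = 1 − e^(−t/τ) → t = −τ·ln(1 − f) = −2.094·ln(0.03) = 7.343 s.

7.34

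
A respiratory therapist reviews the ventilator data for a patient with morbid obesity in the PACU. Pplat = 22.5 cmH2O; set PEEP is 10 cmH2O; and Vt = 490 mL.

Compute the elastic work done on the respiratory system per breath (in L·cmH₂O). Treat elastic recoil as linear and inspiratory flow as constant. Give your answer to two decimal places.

Elastic work ≈ ½ × (Pplat − PEEP) × Vt = 0.5 × (22.5 − 10) × 0.490 L = 0.5 × 12.5 × 0.490 = 3.063 L·cmH2O.

3.06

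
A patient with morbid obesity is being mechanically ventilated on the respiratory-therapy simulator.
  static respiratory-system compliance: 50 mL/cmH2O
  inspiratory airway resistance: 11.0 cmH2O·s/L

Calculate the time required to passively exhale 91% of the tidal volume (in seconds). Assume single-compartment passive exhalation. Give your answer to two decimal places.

1.32

τ = R × C = 11.0 × 50 mL/cmH2O = 11.0 × 0.050 L/cmH2O = 0.55 s.
Exhaled fraction f = 1 − e^(−t/τ) → t = −τ·ln(1 − f) = −0.55·ln(0.09) = 1.324 s.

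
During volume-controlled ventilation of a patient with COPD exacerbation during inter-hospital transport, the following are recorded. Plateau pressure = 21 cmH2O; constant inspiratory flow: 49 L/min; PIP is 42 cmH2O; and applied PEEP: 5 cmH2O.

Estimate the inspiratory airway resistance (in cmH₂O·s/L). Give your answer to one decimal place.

25.7

Flow: 49 L/min ÷ 60 = 0.8167 L/s.
Raw = (PIP − Pplat) / flow = (42 − 21) / 0.8167 = 21.0 / 0.8167 = 25.713 cmH2O·s/L.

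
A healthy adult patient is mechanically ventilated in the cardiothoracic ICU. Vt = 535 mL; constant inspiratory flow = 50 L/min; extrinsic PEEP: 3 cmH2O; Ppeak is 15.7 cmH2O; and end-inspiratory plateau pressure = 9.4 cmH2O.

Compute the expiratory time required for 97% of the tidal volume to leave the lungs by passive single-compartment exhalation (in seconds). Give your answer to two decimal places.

2.22

Flow: 50 L/min ÷ 60 = 0.8333 L/s.
R = (PIP − Pplat)/V̇ = (15.7 − 9.4) / 0.8333 = 6.3/0.8333 = 7.56 cmH2O·s/L.
C = Vt/(Pplat − PEEP) = 535.0 / (9.4 − 3) = 535.0/6.4 = 83.594 mL/cmH2O.
τ = R × C = 7.56 × 0.08359 L/cmH2O = 0.6319 s.
t = −τ·ln(1 − 0.97) = −0.6319·ln(0.03) = 2.216 s.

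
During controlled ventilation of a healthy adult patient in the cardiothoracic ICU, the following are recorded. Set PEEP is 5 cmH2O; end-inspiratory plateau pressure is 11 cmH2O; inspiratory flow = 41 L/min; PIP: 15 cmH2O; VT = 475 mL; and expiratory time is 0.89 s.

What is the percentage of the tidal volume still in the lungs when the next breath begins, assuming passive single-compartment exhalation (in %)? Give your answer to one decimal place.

Flow: 41 L/min ÷ 60 = 0.6833 L/s.
R = (PIP − Pplat)/V̇ = (15 − 11) / 0.6833 = 4.0/0.6833 = 5.854 cmH2O·s/L.
C = Vt/(Pplat − PEEP) = 475.0 / (11 − 5) = 475.0/6.0 = 79.167 mL/cmH2O.
τ = R × C = 5.854 × 0.07917 L/cmH2O = 0.4635 s.
Fraction remaining at end-expiration = e^(−Te/τ) = e^(−0.89/0.4635) = 0.1466 → 14.66%.

14.7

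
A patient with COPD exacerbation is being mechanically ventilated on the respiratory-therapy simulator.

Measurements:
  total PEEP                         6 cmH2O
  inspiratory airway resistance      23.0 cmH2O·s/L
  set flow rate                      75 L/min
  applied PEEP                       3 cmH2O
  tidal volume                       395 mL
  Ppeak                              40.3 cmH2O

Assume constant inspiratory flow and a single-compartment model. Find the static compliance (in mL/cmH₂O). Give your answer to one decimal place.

71.2

Flow: 75 L/min ÷ 60 = 1.25 L/s.
Total PEEP = 6 cmH2O (set 3 + intrinsic 3); this is the baseline alveolar pressure.
Equation of motion (constant flow): PIP = Vt/C + R·V̇ + PEEP.
Vt/C = PIP − R·V̇ − PEEP = 40.3 − 23.0×1.25 − 6 = 40.3 − 28.75 − 6 = 5.55 cmH2O.
C = Vt / 5.55 = 395 / 5.55 = 71.171 mL/cmH2O.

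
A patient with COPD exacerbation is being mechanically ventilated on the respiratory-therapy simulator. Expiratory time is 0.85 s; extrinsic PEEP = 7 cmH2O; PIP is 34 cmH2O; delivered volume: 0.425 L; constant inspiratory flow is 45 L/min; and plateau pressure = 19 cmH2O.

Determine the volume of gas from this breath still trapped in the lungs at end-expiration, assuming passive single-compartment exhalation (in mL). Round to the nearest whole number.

128

Flow: 45 L/min ÷ 60 = 0.75 L/s.
R = (PIP − Pplat)/V̇ = (34 − 19) / 0.75 = 15.0/0.75 = 20.0 cmH2O·s/L.
C = Vt/(Pplat − PEEP) = 425.0 / (19 − 7) = 425.0/12.0 = 35.417 mL/cmH2O.
τ = R × C = 20.0 × 0.03542 L/cmH2O = 0.7084 s.
Fraction remaining = e^(−Te/τ) = e^(−0.85/0.7084) = 0.3012.
Trapped volume = 425.0 × 0.3012 = 128.01 mL.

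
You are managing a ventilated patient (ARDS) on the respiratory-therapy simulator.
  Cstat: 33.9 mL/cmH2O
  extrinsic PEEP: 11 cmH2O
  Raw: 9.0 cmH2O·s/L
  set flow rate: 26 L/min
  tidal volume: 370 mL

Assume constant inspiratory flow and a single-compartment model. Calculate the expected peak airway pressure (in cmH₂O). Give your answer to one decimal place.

25.8

Flow: 26 L/min ÷ 60 = 0.4333 L/s.
Equation of motion (constant flow): PIP = Vt/C + R·V̇ + PEEP.
PIP = 370/33.9 + 9.0×0.4333 + 11 = 10.914 + 3.9 + 11 = 25.814 cmH2O.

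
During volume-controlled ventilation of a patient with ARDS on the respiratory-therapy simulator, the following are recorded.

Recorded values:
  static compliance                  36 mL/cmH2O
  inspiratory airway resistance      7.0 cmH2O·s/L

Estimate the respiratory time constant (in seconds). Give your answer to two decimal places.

τ = R × C = 7.0 × 36 mL/cmH2O = 7.0 × 0.036 L/cmH2O = 0.252 s.

0.25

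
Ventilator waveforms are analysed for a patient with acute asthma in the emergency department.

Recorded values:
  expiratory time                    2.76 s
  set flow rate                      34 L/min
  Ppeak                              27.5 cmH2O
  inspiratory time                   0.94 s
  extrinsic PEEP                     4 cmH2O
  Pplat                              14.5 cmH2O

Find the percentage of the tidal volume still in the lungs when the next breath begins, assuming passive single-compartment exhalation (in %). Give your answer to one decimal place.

9.3

Flow: 34 L/min ÷ 60 = 0.5667 L/s.
Vt = flow × Ti = 0.5667 L/s × 0.94 s × 1000 mL/L = 532.7 mL.
R = (PIP − Pplat)/V̇ = (27.5 − 14.5) / 0.5667 = 13.0/0.5667 = 22.94 cmH2O·s/L.
C = Vt/(Pplat − PEEP) = 532.7 / (14.5 − 4) = 532.7/10.5 = 50.733 mL/cmH2O.
τ = R × C = 22.94 × 0.05073 L/cmH2O = 1.164 s.
Fraction remaining at end-expiration = e^(−Te/τ) = e^(−2.76/1.164) = 0.09337 → 9.337%.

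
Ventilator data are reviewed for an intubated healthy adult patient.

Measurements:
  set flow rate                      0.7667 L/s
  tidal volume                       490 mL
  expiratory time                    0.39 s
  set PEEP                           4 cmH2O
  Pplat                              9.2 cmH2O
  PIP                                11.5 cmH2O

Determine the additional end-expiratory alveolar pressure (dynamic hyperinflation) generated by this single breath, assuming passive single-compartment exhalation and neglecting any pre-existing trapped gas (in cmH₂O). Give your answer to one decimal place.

R = (PIP − Pplat)/V̇ = (11.5 − 9.2) / 0.7667 = 2.3/0.7667 = 3.0 cmH2O·s/L.
C = Vt/(Pplat − PEEP) = 490.0 / (9.2 − 4) = 490.0/5.2 = 94.231 mL/cmH2O.
τ = R × C = 3.0 × 0.09423 L/cmH2O = 0.2827 s.
Fraction remaining = e^(−Te/τ) = e^(−0.39/0.2827) = 0.2517; trapped volume = 490.0 × 0.2517 = 123.33 mL.
Additional alveolar pressure from trapping ≈ V_trapped / C = 123.33 / 94.231 = 1.309 cmH2O.

1.3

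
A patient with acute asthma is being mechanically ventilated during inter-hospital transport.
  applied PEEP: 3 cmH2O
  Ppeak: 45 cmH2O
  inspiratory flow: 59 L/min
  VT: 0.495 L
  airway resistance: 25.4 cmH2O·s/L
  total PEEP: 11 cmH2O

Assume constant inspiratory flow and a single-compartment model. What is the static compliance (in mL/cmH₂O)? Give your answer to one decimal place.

54.9

Flow: 59 L/min ÷ 60 = 0.9833 L/s.
Total PEEP = 11 cmH2O (set 3 + intrinsic 8); this is the baseline alveolar pressure.
Equation of motion (constant flow): PIP = Vt/C + R·V̇ + PEEP.
Vt/C = PIP − R·V̇ − PEEP = 45 − 25.4×0.9833 − 11 = 45 − 24.976 − 11 = 9.024 cmH2O.
C = Vt / 9.024 = 495 / 9.024 = 54.854 mL/cmH2O.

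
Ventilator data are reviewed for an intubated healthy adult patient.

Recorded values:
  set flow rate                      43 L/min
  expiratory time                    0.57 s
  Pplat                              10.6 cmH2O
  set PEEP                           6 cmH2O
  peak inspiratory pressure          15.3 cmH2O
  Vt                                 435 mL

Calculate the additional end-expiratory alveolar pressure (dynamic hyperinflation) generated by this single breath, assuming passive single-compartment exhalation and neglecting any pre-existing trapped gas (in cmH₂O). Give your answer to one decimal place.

1.8

Flow: 43 L/min ÷ 60 = 0.7167 L/s.
R = (PIP − Pplat)/V̇ = (15.3 − 10.6) / 0.7167 = 4.7/0.7167 = 6.558 cmH2O·s/L.
C = Vt/(Pplat − PEEP) = 435.0 / (10.6 − 6) = 435.0/4.6 = 94.565 mL/cmH2O.
τ = R × C = 6.558 × 0.09457 L/cmH2O = 0.6202 s.
Fraction remaining = e^(−Te/τ) = e^(−0.57/0.6202) = 0.3989; trapped volume = 435.0 × 0.3989 = 173.52 mL.
Additional alveolar pressure from trapping ≈ V_trapped / C = 173.52 / 94.565 = 1.835 cmH2O.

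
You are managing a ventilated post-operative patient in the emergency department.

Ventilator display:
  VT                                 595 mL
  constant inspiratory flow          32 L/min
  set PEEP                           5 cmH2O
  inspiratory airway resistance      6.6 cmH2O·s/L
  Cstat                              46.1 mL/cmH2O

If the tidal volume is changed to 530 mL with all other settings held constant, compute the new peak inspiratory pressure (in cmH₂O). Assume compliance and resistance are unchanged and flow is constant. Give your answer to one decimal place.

20.0

Flow: 32 L/min ÷ 60 = 0.5333 L/s.
PIP = Vt/C + R·V̇ + PEEP (constant-flow equation of motion).
Only the elastic term changes: ΔPIP = ΔVt / C = (530 − 595) / 46.1 = -1.41 cmH2O.
Original PIP = 595/46.1 + 6.6×0.5333 + 5 = 21.427 cmH2O; new PIP = 21.427 + (-1.41) = 20.017 cmH2O.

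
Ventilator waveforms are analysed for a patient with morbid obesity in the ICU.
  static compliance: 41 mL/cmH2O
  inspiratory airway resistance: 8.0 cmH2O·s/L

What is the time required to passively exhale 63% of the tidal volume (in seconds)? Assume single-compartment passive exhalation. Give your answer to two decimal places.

0.33

τ = R × C = 8.0 × 41 mL/cmH2O = 8.0 × 0.041 L/cmH2O = 0.328 s.
Exhaled fraction f = 1 − e^(−t/τ) → t = −τ·ln(1 − f) = −0.328·ln(0.37) = 0.3261 s.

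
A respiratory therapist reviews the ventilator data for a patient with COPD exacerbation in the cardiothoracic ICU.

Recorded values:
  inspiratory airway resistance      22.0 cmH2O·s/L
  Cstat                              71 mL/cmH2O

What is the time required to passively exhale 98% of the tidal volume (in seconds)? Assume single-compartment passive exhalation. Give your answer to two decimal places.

τ = R × C = 22.0 × 71 mL/cmH2O = 22.0 × 0.071 L/cmH2O = 1.562 s.
Exhaled fraction f = 1 − e^(−t/τ) → t = −τ·ln(1 − f) = −1.562·ln(0.02) = 6.111 s.

6.11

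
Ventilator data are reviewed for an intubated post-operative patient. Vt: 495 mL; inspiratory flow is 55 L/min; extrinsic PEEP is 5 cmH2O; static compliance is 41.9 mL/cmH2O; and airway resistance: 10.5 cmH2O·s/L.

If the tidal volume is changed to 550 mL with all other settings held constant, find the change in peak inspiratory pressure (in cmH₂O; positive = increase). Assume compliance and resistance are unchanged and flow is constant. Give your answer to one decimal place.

PIP = Vt/C + R·V̇ + PEEP (constant-flow equation of motion).
Only the elastic term changes: ΔPIP = ΔVt / C = (550 − 495) / 41.9 = 1.313 cmH2O.

1.3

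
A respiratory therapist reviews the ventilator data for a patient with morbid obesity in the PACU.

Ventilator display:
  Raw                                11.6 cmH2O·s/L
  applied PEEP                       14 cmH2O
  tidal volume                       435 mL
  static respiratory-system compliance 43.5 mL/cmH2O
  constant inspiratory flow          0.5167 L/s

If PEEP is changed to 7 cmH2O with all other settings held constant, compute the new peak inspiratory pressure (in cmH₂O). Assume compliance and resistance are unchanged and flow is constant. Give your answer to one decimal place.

23.0

PIP = Vt/C + R·V̇ + PEEP (constant-flow equation of motion).
Only the baseline term changes: ΔPIP = ΔPEEP = 7 − 14 = -7.0 cmH2O.
Original PIP = 435/43.5 + 11.6×0.5167 + 14 = 29.994 cmH2O; new PIP = 29.994 + (-7.0) = 22.994 cmH2O.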